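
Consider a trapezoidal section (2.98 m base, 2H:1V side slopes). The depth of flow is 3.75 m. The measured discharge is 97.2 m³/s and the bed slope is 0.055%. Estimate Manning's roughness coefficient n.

n = 0.015

With bottom width b = 2.98 m and side slope z = 2: A = (b + zy)y = (2.98 + 2×3.75)×3.75 = 39.3 m²; P = b + 2y√(1+z²) = 2.98 + 2×3.75×2.236 = 19.75 m.
Hydraulic radius R = A/P = 39.3/19.75 = 1.99 m.
Rearranging Manning's equation: n = (1/Q) A R^(2/3) S^(1/2) = (1/97.2) × 39.3 × 1.99^(2/3) × √0.00055 = 0.015.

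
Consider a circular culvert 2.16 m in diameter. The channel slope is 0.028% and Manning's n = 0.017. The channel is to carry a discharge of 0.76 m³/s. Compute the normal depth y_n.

y_n = 0.837 m

Manning's equation rearranged: A R^(2/3) = nQ / (1·√S) = 0.017 × 0.76 / (√0.00028) = 0.7721.
At y = 0.741 m: A R^(2/3) = 0.6152 — short.
At y = 0.936 m: A R^(2/3) = 0.9465 — over.
At y = 0.837 m: A R^(2/3) = 0.7725 — matches.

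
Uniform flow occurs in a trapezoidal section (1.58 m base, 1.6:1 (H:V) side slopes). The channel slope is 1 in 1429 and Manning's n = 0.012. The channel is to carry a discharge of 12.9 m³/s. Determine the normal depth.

y_n = 1.58 m

Manning's equation rearranged: A R^(2/3) = nQ / (1·√S) = 0.012 × 12.9 / (√0.0006998) = 5.852.
Trying y = 1.98 m: A R^(2/3) = 9.641 — too large.
Trying y = 1.33 m: A R^(2/3) = 4.061 — too small.
Trying y = 1.58 m: A R^(2/3) = 5.872 — matches.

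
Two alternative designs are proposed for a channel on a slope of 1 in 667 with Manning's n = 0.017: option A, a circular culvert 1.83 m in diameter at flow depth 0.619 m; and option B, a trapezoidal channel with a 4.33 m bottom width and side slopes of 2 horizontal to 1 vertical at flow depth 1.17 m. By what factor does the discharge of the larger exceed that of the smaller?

Channel A: For a circular section of diameter D = 1.83 m at depth y = 0.619 m, the central angle is θ = 2 arccos(1 − 2y/D) = 2.483 rad. Then A = (D²/8)(θ − sin θ) = 0.783 m² and P = Dθ/2 = 2.272 m. Hydraulic radius R = A/P = 0.783/2.272 = 0.3447 m. Q_A = (1/0.017)·0.783·0.3447^(2/3)·√0.001499 = 0.8768 m³/s.
Channel B: With bottom width b = 4.33 m and side slope z = 2: A = (b + zy)y = (4.33 + 2×1.17)×1.17 = 7.804 m²; P = b + 2y√(1+z²) = 4.33 + 2×1.17×2.236 = 9.562 m. Hydraulic radius R = A/P = 7.804/9.562 = 0.8161 m. Q_B = (1/0.017)·7.804·0.8161^(2/3)·√0.001499 = 15.52 m³/s.
The larger discharge is 15.52 m³/s and the smaller is 0.8768 m³/s; the ratio is 17.7.

17.7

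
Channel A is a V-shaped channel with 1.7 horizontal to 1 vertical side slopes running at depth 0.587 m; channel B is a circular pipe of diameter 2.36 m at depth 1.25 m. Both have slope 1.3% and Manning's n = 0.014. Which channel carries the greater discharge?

Channel A: For a triangular section with side slope z = 1.7: A = zy² = 1.7×0.587² = 0.5858 m²; P = 2y√(1+z²) = 2×0.587×1.972 = 2.315 m. Hydraulic radius R = A/P = 0.5858/2.315 = 0.253 m. Q_A = (1/0.014)·0.5858·0.253^(2/3)·√0.013 = 1.908 m³/s.
Channel B: For a circular section of diameter D = 2.36 m at depth y = 1.25 m, the central angle is θ = 2 arccos(1 − 2y/D) = 3.26 rad. Then A = (D²/8)(θ − sin θ) = 2.352 m² and P = Dθ/2 = 3.847 m. Hydraulic radius R = A/P = 2.352/3.847 = 0.6114 m. Q_B = (1/0.014)·2.352·0.6114^(2/3)·√0.013 = 13.8 m³/s.
Q_A = 1.908 m³/s vs Q_B = 13.8 m³/s, so channel B carries more.

channel B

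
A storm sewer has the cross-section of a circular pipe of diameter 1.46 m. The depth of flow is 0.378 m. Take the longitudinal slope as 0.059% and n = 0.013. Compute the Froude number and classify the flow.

For a circular section of diameter D = 1.46 m at depth y = 0.378 m, the central angle is θ = 2 arccos(1 − 2y/D) = 2.135 rad. Then A = (D²/8)(θ − sin θ) = 0.3438 m² and P = Dθ/2 = 1.559 m.
Hydraulic radius R = A/P = 0.3438/1.559 = 0.2206 m.
V = (1/n) R^(2/3) √S = (1/0.013) × 0.2206^(2/3) × √0.00059 = 0.6821 m/s. Hydraulic depth D_h = A/T = 0.3438/1.279 = 0.2688 m.
Froude number Fr = V/√(g·D_h) = 0.6821/√(9.81×0.2688) = 0.42, which is less than 1, so the flow is subcritical.

subcritical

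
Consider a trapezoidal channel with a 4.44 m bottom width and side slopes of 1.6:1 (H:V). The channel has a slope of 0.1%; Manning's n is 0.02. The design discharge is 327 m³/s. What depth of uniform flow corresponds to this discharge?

Manning's equation rearranged: A R^(2/3) = nQ / (1·√S) = 0.02 × 327 / (√0.001) = 206.8.
Try y = 7.6 m: A R^(2/3) = 307.7 — high.
Try y = 5.45 m: A R^(2/3) = 144.8 — low.
Try y = 6.39 m: A R^(2/3) = 206.9 — matches.

y_n = 6.39 m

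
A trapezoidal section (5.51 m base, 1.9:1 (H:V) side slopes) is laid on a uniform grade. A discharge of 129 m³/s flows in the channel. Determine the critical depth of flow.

y_c = 2.79 m

At critical depth, Q² T / (g A³) = 1, i.e. A³/T = Q²/g = 129²/9.81 = 1696.
Trying y = 2.39 m: A³/T = 950 — too small.
Trying y = 3.11 m: A³/T = 2585 — too large.
Trying y = 2.79 m: A³/T = 1703 — close enough.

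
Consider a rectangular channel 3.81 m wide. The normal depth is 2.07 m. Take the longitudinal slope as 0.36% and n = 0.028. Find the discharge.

Flow area A = b·y = 3.81 × 2.07 = 7.887 m². Wetted perimeter P = b + 2y = 3.81 + 2×2.07 = 7.95 m.
Hydraulic radius R = A/P = 7.887/7.95 = 0.992 m.
Manning's equation: Q = (1/n) A R^(2/3) S^(1/2) = (1/0.028) × 7.887 × 0.992^(2/3) × 0.0036^(1/2) = 16.8 m³/s.

Q = 16.8 m³/s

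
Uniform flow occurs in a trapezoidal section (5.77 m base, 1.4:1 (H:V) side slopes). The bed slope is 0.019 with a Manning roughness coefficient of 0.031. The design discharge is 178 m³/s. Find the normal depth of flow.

Manning's equation rearranged: A R^(2/3) = nQ / (1·√S) = 0.031 × 178 / (√0.019) = 40.03.
Trying y = 2.04 m: A R^(2/3) = 21.77 — too small.
Trying y = 3.37 m: A R^(2/3) = 56.76 — too large.
Trying y = 2.82 m: A R^(2/3) = 40.12 — ≈ 40.03.

y_n = 2.82 m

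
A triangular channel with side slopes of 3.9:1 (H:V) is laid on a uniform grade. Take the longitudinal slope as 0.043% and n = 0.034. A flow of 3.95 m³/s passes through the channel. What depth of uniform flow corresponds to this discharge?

y_n = 1.45 m

Manning's equation rearranged: A R^(2/3) = nQ / (1·√S) = 0.034 × 3.95 / (√0.00043) = 6.477.
Trying y = 1.8 m: A R^(2/3) = 11.53 — high.
Trying y = 1.1 m: A R^(2/3) = 3.101 — low.
Trying y = 1.45 m: A R^(2/3) = 6.479 — matches.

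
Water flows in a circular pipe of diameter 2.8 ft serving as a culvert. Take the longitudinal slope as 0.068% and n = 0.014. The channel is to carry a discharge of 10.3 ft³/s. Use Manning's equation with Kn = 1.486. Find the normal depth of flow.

Manning's equation rearranged: A R^(2/3) = nQ / (1.486·√S) = 0.014 × 10.3 / (1.486 × √0.00068) = 3.721.
At y = 1.25 ft: A R^(2/3) = 1.994 — short.
At y = 2.15 ft: A R^(2/3) = 4.546 — over.
At y = 1.84 ft: A R^(2/3) = 3.729 — close enough.

y_n = 1.84 ft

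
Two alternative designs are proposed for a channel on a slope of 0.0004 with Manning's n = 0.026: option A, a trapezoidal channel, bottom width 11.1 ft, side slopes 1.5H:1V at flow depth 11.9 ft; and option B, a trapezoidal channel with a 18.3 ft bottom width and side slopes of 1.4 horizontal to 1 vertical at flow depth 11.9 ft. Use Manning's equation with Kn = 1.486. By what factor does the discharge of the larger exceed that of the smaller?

1.29

Channel A: With bottom width b = 11.1 ft and side slope z = 1.5: A = (b + zy)y = (11.1 + 1.5×11.9)×11.9 = 344.5 ft²; P = b + 2y√(1+z²) = 11.1 + 2×11.9×1.803 = 54.01 ft. Hydraulic radius R = A/P = 344.5/54.01 = 6.379 ft. Q_A = (1.486/0.026)·344.5·6.379^(2/3)·√0.0004 = 1354 ft³/s.
Channel B: With bottom width b = 18.3 ft and side slope z = 1.4: A = (b + zy)y = (18.3 + 1.4×11.9)×11.9 = 416 ft²; P = b + 2y√(1+z²) = 18.3 + 2×11.9×1.72 = 59.25 ft. Hydraulic radius R = A/P = 416/59.25 = 7.022 ft. Q_B = (1.486/0.026)·416·7.022^(2/3)·√0.0004 = 1744 ft³/s.
The larger discharge is 1744 ft³/s and the smaller is 1354 ft³/s; the ratio is 1.29.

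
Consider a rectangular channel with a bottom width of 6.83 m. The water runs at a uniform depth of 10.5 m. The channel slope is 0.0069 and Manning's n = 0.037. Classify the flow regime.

subcritical

Flow area A = b·y = 6.83 × 10.5 = 71.72 m². Wetted perimeter P = b + 2y = 6.83 + 2×10.5 = 27.83 m.
Hydraulic radius R = A/P = 71.72/27.83 = 2.577 m.
V = (1/n) R^(2/3) √S = (1/0.037) × 2.577^(2/3) × √0.0069 = 4.22 m/s. Hydraulic depth D_h = A/T = 71.72/6.83 = 10.5 m.
Froude number Fr = V/√(g·D_h) = 4.22/√(9.81×10.5) = 0.416, which is less than 1, so the flow is subcritical.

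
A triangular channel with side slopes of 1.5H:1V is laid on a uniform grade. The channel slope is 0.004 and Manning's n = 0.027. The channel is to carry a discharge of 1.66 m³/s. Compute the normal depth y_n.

Manning's equation rearranged: A R^(2/3) = nQ / (1·√S) = 0.027 × 1.66 / (√0.004) = 0.7087.
Trying y = 0.826 m: A R^(2/3) = 0.5021 — short.
Trying y = 1.16 m: A R^(2/3) = 1.242 — over.
Trying y = 0.94 m: A R^(2/3) = 0.7088 — matches.

y_n = 0.94 m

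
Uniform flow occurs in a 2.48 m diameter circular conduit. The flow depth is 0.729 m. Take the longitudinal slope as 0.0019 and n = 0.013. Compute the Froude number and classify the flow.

subcritical

For a circular section of diameter D = 2.48 m at depth y = 0.729 m, the central angle is θ = 2 arccos(1 − 2y/D) = 2.292 rad. Then A = (D²/8)(θ − sin θ) = 1.185 m² and P = Dθ/2 = 2.842 m.
Hydraulic radius R = A/P = 1.185/2.842 = 0.4169 m.
V = (1/n) R^(2/3) √S = (1/0.013) × 0.4169^(2/3) × √0.0019 = 1.871 m/s. Hydraulic depth D_h = A/T = 1.185/2.26 = 0.5243 m.
Froude number Fr = V/√(g·D_h) = 1.871/√(9.81×0.5243) = 0.825, which is less than 1, so the flow is subcritical.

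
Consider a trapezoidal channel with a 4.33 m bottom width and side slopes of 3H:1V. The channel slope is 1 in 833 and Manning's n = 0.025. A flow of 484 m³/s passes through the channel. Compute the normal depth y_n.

y_n = 6.49 m

Manning's equation rearranged: A R^(2/3) = nQ / (1·√S) = 0.025 × 484 / (√0.0012) = 349.2.
Trying y = 7.25 m: A R^(2/3) = 457.8 — high.
Trying y = 5.76 m: A R^(2/3) = 262 — low.
Trying y = 6.49 m: A R^(2/3) = 349.5 — ≈ 349.2.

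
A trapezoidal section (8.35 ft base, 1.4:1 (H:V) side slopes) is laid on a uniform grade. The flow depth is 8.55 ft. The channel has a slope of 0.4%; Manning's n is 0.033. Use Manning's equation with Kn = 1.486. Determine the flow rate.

With bottom width b = 8.35 ft and side slope z = 1.4: A = (b + zy)y = (8.35 + 1.4×8.55)×8.55 = 173.7 ft²; P = b + 2y√(1+z²) = 8.35 + 2×8.55×1.72 = 37.77 ft.
Hydraulic radius R = A/P = 173.7/37.77 = 4.6 ft.
Manning's equation: Q = (1.486/n) A R^(2/3) S^(1/2) = (1.486/0.033) × 173.7 × 4.6^(2/3) × 0.004^(1/2) = 1370 ft³/s.

Q = 1370 ft³/s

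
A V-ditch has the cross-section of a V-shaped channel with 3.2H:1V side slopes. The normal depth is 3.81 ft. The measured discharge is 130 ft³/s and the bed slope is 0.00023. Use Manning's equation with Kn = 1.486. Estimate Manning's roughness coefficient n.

n = 0.012

For a triangular section with side slope z = 3.2: A = zy² = 3.2×3.81² = 46.45 ft²; P = 2y√(1+z²) = 2×3.81×3.353 = 25.55 ft.
Hydraulic radius R = A/P = 46.45/25.55 = 1.818 ft.
Rearranging Manning's equation: n = (1.486/Q) A R^(2/3) S^(1/2) = (1.486/130) × 46.45 × 1.818^(2/3) × √0.00023 = 0.012.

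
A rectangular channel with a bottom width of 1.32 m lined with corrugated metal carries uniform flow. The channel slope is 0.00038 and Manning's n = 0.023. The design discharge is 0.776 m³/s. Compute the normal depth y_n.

Manning's equation rearranged: A R^(2/3) = nQ / (1·√S) = 0.023 × 0.776 / (√0.00038) = 0.9156.
At y = 1.4 m: A R^(2/3) = 1.083 — too large.
At y = 1.04 m: A R^(2/3) = 0.7499 — too small.
At y = 1.22 m: A R^(2/3) = 0.915 — close enough.

y_n = 1.22 m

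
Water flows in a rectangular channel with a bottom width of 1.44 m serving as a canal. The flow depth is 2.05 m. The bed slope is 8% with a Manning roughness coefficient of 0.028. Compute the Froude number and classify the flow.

Flow area A = b·y = 1.44 × 2.05 = 2.952 m². Wetted perimeter P = b + 2y = 1.44 + 2×2.05 = 5.54 m.
Hydraulic radius R = A/P = 2.952/5.54 = 0.5329 m.
V = (1/n) R^(2/3) √S = (1/0.028) × 0.5329^(2/3) × √0.08 = 6.639 m/s. Hydraulic depth D_h = A/T = 2.952/1.44 = 2.05 m.
Froude number Fr = V/√(g·D_h) = 6.639/√(9.81×2.05) = 1.48, which is greater than 1, so the flow is supercritical.

supercritical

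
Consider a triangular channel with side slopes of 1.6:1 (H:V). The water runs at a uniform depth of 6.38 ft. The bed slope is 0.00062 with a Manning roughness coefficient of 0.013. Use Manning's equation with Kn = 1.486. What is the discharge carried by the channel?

For a triangular section with side slope z = 1.6: A = zy² = 1.6×6.38² = 65.13 ft²; P = 2y√(1+z²) = 2×6.38×1.887 = 24.08 ft.
Hydraulic radius R = A/P = 65.13/24.08 = 2.705 ft.
Manning's equation: Q = (1.486/n) A R^(2/3) S^(1/2) = (1.486/0.013) × 65.13 × 2.705^(2/3) × 0.00062^(1/2) = 360 ft³/s.

Q = 360 ft³/s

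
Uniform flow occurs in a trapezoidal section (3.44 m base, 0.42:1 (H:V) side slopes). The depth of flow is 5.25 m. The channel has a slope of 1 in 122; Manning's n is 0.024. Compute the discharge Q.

With bottom width b = 3.44 m and side slope z = 0.42: A = (b + zy)y = (3.44 + 0.42×5.25)×5.25 = 29.64 m²; P = b + 2y√(1+z²) = 3.44 + 2×5.25×1.085 = 14.83 m.
Hydraulic radius R = A/P = 29.64/14.83 = 1.999 m.
Manning's equation: Q = (1/n) A R^(2/3) S^(1/2) = (1/0.024) × 29.64 × 1.999^(2/3) × 0.008197^(1/2) = 177 m³/s.

Q = 177 m³/s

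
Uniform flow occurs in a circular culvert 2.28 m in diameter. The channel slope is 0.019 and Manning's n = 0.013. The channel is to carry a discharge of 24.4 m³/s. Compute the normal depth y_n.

Manning's equation rearranged: A R^(2/3) = nQ / (1·√S) = 0.013 × 24.4 / (√0.019) = 2.301.
Trying y = 1.77 m: A R^(2/3) = 2.66 — high.
Trying y = 1.57 m: A R^(2/3) = 2.299 — close enough.

y_n = 1.57 m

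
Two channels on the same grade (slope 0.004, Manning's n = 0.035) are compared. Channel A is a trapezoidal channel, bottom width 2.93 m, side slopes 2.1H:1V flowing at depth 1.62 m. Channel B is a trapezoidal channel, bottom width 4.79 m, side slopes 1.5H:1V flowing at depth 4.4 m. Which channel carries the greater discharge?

Channel A: With bottom width b = 2.93 m and side slope z = 2.1: A = (b + zy)y = (2.93 + 2.1×1.62)×1.62 = 10.26 m²; P = b + 2y√(1+z²) = 2.93 + 2×1.62×2.326 = 10.47 m. Hydraulic radius R = A/P = 10.26/10.47 = 0.9801 m. Q_A = (1/0.035)·10.26·0.9801^(2/3)·√0.004 = 18.29 m³/s.
Channel B: With bottom width b = 4.79 m and side slope z = 1.5: A = (b + zy)y = (4.79 + 1.5×4.4)×4.4 = 50.12 m²; P = b + 2y√(1+z²) = 4.79 + 2×4.4×1.803 = 20.65 m. Hydraulic radius R = A/P = 50.12/20.65 = 2.426 m. Q_B = (1/0.035)·50.12·2.426^(2/3)·√0.004 = 163.5 m³/s.
Q_A = 18.29 m³/s vs Q_B = 163.5 m³/s, so channel B carries more.

channel B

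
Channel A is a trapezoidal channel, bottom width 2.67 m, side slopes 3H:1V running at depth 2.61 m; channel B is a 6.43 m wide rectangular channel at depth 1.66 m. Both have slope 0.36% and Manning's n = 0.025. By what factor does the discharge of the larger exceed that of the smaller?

Channel A: With bottom width b = 2.67 m and side slope z = 3: A = (b + zy)y = (2.67 + 3×2.61)×2.61 = 27.4 m²; P = b + 2y√(1+z²) = 2.67 + 2×2.61×3.162 = 19.18 m. Hydraulic radius R = A/P = 27.4/19.18 = 1.429 m. Q_A = (1/0.025)·27.4·1.429^(2/3)·√0.0036 = 83.45 m³/s.
Channel B: Flow area A = b·y = 6.43 × 1.66 = 10.67 m². Wetted perimeter P = b + 2y = 6.43 + 2×1.66 = 9.75 m. Hydraulic radius R = A/P = 10.67/9.75 = 1.095 m. Q_B = (1/0.025)·10.67·1.095^(2/3)·√0.0036 = 27.21 m³/s.
The larger discharge is 83.45 m³/s and the smaller is 27.21 m³/s; the ratio is 3.07.

3.07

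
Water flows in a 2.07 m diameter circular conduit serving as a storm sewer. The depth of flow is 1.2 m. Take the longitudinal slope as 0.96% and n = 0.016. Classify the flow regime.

For a circular section of diameter D = 2.07 m at depth y = 1.2 m, the central angle is θ = 2 arccos(1 − 2y/D) = 3.462 rad. Then A = (D²/8)(θ − sin θ) = 2.023 m² and P = Dθ/2 = 3.583 m.
Hydraulic radius R = A/P = 2.023/3.583 = 0.5646 m.
V = (1/n) R^(2/3) √S = (1/0.016) × 0.5646^(2/3) × √0.0096 = 4.183 m/s. Hydraulic depth D_h = A/T = 2.023/2.044 = 0.9898 m.
Froude number Fr = V/√(g·D_h) = 4.183/√(9.81×0.9898) = 1.34, which is greater than 1, so the flow is supercritical.

supercritical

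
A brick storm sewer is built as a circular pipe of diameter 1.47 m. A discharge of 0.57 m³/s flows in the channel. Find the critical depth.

At critical depth, Q² T / (g A³) = 1, i.e. A³/T = Q²/g = 0.57²/9.81 = 0.03312.
Trying y = 0.43 m: A³/T = 0.05285 — over.
Trying y = 0.267 m: A³/T = 0.008223 — short.
Trying y = 0.381 m: A³/T = 0.03302 — ≈ 0.03312.

y_c = 0.381 m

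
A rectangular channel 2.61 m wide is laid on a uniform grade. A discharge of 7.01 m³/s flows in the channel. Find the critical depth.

y_c = 0.903 m

For a rectangular channel, critical depth y_c = (q²/g)^(1/3) where q = Q/b = 7.01/2.61 = 2.686 m²/s.
So y_c = (2.686²/9.81)^(1/3) = 0.903 m.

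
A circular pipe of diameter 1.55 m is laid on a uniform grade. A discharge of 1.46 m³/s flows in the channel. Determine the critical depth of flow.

At critical depth, Q² T / (g A³) = 1, i.e. A³/T = Q²/g = 1.46²/9.81 = 0.2173.
Try y = 0.503 m: A³/T = 0.103 — short.
Try y = 0.753 m: A³/T = 0.4854 — over.
Try y = 0.611 m: A³/T = 0.218 — matches.

y_c = 0.611 m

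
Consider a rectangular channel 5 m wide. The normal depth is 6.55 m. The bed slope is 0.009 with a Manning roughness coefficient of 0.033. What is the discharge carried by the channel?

Flow area A = b·y = 5 × 6.55 = 32.75 m². Wetted perimeter P = b + 2y = 5 + 2×6.55 = 18.1 m.
Hydraulic radius R = A/P = 32.75/18.1 = 1.809 m.
Manning's equation: Q = (1/n) A R^(2/3) S^(1/2) = (1/0.033) × 32.75 × 1.809^(2/3) × 0.009^(1/2) = 140 m³/s.

Q = 140 m³/s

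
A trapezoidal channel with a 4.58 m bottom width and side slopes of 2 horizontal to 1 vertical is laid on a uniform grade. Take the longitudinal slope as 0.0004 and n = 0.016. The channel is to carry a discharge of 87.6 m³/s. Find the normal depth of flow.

y_n = 3.64 m

Manning's equation rearranged: A R^(2/3) = nQ / (1·√S) = 0.016 × 87.6 / (√0.0004) = 70.08.
At y = 3.05 m: A R^(2/3) = 47.98 — too small.
At y = 4.27 m: A R^(2/3) = 99.48 — too large.
At y = 3.64 m: A R^(2/3) = 70.11 — ≈ 70.08.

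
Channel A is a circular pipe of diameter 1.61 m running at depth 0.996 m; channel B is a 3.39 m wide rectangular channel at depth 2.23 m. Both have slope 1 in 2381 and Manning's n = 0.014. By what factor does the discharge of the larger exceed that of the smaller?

Channel A: For a circular section of diameter D = 1.61 m at depth y = 0.996 m, the central angle is θ = 2 arccos(1 − 2y/D) = 3.621 rad. Then A = (D²/8)(θ − sin θ) = 1.323 m² and P = Dθ/2 = 2.915 m. Hydraulic radius R = A/P = 1.323/2.915 = 0.4537 m. Q_A = (1/0.014)·1.323·0.4537^(2/3)·√0.00042 = 1.143 m³/s.
Channel B: Flow area A = b·y = 3.39 × 2.23 = 7.56 m². Wetted perimeter P = b + 2y = 3.39 + 2×2.23 = 7.85 m. Hydraulic radius R = A/P = 7.56/7.85 = 0.963 m. Q_B = (1/0.014)·7.56·0.963^(2/3)·√0.00042 = 10.79 m³/s.
The larger discharge is 10.79 m³/s and the smaller is 1.143 m³/s; the ratio is 9.44.

9.44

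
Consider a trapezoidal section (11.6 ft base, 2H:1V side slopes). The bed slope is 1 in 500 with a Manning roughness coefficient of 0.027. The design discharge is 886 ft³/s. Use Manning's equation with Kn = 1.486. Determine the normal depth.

y_n = 6.19 ft

Manning's equation rearranged: A R^(2/3) = nQ / (1.486·√S) = 0.027 × 886 / (1.486 × √0.002) = 360.
At y = 4.78 ft: A R^(2/3) = 213.5 — short.
At y = 7.5 ft: A R^(2/3) = 537.3 — over.
At y = 6.19 ft: A R^(2/3) = 360.1 — close enough.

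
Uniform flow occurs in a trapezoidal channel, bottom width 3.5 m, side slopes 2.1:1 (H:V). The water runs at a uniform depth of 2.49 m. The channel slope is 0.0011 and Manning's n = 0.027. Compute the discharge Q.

Q = 34.1 m³/s

With bottom width b = 3.5 m and side slope z = 2.1: A = (b + zy)y = (3.5 + 2.1×2.49)×2.49 = 21.74 m²; P = b + 2y√(1+z²) = 3.5 + 2×2.49×2.326 = 15.08 m.
Hydraulic radius R = A/P = 21.74/15.08 = 1.441 m.
Manning's equation: Q = (1/n) A R^(2/3) S^(1/2) = (1/0.027) × 21.74 × 1.441^(2/3) × 0.0011^(1/2) = 34.1 m³/s.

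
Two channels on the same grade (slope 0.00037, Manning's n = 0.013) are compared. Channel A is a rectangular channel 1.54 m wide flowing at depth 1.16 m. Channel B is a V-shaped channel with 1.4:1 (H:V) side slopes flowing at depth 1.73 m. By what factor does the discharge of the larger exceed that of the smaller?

Channel A: Flow area A = b·y = 1.54 × 1.16 = 1.786 m². Wetted perimeter P = b + 2y = 1.54 + 2×1.16 = 3.86 m. Hydraulic radius R = A/P = 1.786/3.86 = 0.4628 m. Q_A = (1/0.013)·1.786·0.4628^(2/3)·√0.00037 = 1.581 m³/s.
Channel B: For a triangular section with side slope z = 1.4: A = zy² = 1.4×1.73² = 4.19 m²; P = 2y√(1+z²) = 2×1.73×1.72 = 5.953 m. Hydraulic radius R = A/P = 4.19/5.953 = 0.7039 m. Q_B = (1/0.013)·4.19·0.7039^(2/3)·√0.00037 = 4.906 m³/s.
The larger discharge is 4.906 m³/s and the smaller is 1.581 m³/s; the ratio is 3.1.

3.1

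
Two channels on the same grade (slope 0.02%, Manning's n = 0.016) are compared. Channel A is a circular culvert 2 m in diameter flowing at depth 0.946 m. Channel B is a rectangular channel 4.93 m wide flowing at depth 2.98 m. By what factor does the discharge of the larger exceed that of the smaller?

19.9

Channel A: For a circular section of diameter D = 2 m at depth y = 0.946 m, the central angle is θ = 2 arccos(1 − 2y/D) = 3.034 rad. Then A = (D²/8)(θ − sin θ) = 1.463 m² and P = Dθ/2 = 3.034 m. Hydraulic radius R = A/P = 1.463/3.034 = 0.4822 m. Q_A = (1/0.016)·1.463·0.4822^(2/3)·√0.0002 = 0.7951 m³/s.
Channel B: Flow area A = b·y = 4.93 × 2.98 = 14.69 m². Wetted perimeter P = b + 2y = 4.93 + 2×2.98 = 10.89 m. Hydraulic radius R = A/P = 14.69/10.89 = 1.349 m. Q_B = (1/0.016)·14.69·1.349^(2/3)·√0.0002 = 15.85 m³/s.
The larger discharge is 15.85 m³/s and the smaller is 0.7951 m³/s; the ratio is 19.9.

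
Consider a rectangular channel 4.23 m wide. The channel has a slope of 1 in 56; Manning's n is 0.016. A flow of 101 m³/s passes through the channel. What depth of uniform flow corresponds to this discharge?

Manning's equation rearranged: A R^(2/3) = nQ / (1·√S) = 0.016 × 101 / (√0.01786) = 12.09.
At y = 3.08 m: A R^(2/3) = 15.15 — too large.
At y = 1.77 m: A R^(2/3) = 7.304 — too small.
At y = 2.58 m: A R^(2/3) = 12.06 — ≈ 12.09.

y_n = 2.58 m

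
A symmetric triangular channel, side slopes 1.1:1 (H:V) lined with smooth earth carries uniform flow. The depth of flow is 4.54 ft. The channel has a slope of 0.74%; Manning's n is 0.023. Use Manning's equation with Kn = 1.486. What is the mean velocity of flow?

V = 7.85 ft/s

For a triangular section with side slope z = 1.1: A = zy² = 1.1×4.54² = 22.67 ft²; P = 2y√(1+z²) = 2×4.54×1.487 = 13.5 ft.
Hydraulic radius R = A/P = 22.67/13.5 = 1.68 ft.
From Manning's equation, V = (1.486/n) R^(2/3) S^(1/2) = (1.486/0.023) × 1.68^(2/3) × 0.0074^(1/2) = 7.85 ft/s.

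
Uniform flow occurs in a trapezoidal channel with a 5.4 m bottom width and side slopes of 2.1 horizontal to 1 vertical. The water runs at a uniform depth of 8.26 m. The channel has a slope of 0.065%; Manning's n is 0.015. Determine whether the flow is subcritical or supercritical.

With bottom width b = 5.4 m and side slope z = 2.1: A = (b + zy)y = (5.4 + 2.1×8.26)×8.26 = 187.9 m²; P = b + 2y√(1+z²) = 5.4 + 2×8.26×2.326 = 43.82 m.
Hydraulic radius R = A/P = 187.9/43.82 = 4.287 m.
V = (1/n) R^(2/3) √S = (1/0.015) × 4.287^(2/3) × √0.00065 = 4.485 m/s. Hydraulic depth D_h = A/T = 187.9/40.09 = 4.686 m.
Froude number Fr = V/√(g·D_h) = 4.485/√(9.81×4.686) = 0.662, which is less than 1, so the flow is subcritical.

subcritical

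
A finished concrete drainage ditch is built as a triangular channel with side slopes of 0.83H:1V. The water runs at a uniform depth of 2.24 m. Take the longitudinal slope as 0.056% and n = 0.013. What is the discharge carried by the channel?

Q = 6.06 m³/s

For a triangular section with side slope z = 0.83: A = zy² = 0.83×2.24² = 4.165 m²; P = 2y√(1+z²) = 2×2.24×1.3 = 5.822 m.
Hydraulic radius R = A/P = 4.165/5.822 = 0.7153 m.
Manning's equation: Q = (1/n) A R^(2/3) S^(1/2) = (1/0.013) × 4.165 × 0.7153^(2/3) × 0.00056^(1/2) = 6.06 m³/s.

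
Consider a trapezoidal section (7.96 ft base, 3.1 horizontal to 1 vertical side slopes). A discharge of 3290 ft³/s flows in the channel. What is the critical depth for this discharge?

At critical depth, Q² T / (g A³) = 1, i.e. A³/T = Q²/g = 3290²/32.2 = 336200.
At y = 9.56 ft: A³/T = 690600 — over.
At y = 8.13 ft: A³/T = 335800 — matches.

y_c = 8.13 ft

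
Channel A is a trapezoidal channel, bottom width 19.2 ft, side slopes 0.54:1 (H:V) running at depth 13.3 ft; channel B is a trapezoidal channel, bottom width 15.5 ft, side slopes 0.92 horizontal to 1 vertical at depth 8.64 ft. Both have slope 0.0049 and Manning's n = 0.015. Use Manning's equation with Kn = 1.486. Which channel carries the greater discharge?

channel A

Channel A: With bottom width b = 19.2 ft and side slope z = 0.54: A = (b + zy)y = (19.2 + 0.54×13.3)×13.3 = 350.9 ft²; P = b + 2y√(1+z²) = 19.2 + 2×13.3×1.136 = 49.43 ft. Hydraulic radius R = A/P = 350.9/49.43 = 7.098 ft. Q_A = (1.486/0.015)·350.9·7.098^(2/3)·√0.0049 = 8987 ft³/s.
Channel B: With bottom width b = 15.5 ft and side slope z = 0.92: A = (b + zy)y = (15.5 + 0.92×8.64)×8.64 = 202.6 ft²; P = b + 2y√(1+z²) = 15.5 + 2×8.64×1.359 = 38.98 ft. Hydraulic radius R = A/P = 202.6/38.98 = 5.197 ft. Q_B = (1.486/0.015)·202.6·5.197^(2/3)·√0.0049 = 4216 ft³/s.
Q_A = 8987 ft³/s vs Q_B = 4216 ft³/s, so channel A carries more.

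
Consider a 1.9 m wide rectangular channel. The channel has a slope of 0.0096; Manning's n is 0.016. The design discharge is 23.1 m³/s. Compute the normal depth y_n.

y_n = 2.54 m

Manning's equation rearranged: A R^(2/3) = nQ / (1·√S) = 0.016 × 23.1 / (√0.0096) = 3.772.
Try y = 3.07 m: A R^(2/3) = 4.71 — over.
Try y = 2.54 m: A R^(2/3) = 3.773 — matches.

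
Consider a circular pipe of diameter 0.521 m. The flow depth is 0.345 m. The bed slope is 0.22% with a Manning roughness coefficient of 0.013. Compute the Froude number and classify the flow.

For a circular section of diameter D = 0.521 m at depth y = 0.345 m, the central angle is θ = 2 arccos(1 − 2y/D) = 3.802 rad. Then A = (D²/8)(θ − sin θ) = 0.1498 m² and P = Dθ/2 = 0.9905 m.
Hydraulic radius R = A/P = 0.1498/0.9905 = 0.1513 m.
V = (1/n) R^(2/3) √S = (1/0.013) × 0.1513^(2/3) × √0.0022 = 1.024 m/s. Hydraulic depth D_h = A/T = 0.1498/0.4928 = 0.304 m.
Froude number Fr = V/√(g·D_h) = 1.024/√(9.81×0.304) = 0.593, which is less than 1, so the flow is subcritical.

subcritical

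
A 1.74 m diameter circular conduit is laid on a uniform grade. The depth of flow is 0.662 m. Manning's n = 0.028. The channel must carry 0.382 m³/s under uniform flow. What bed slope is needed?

For a circular section of diameter D = 1.74 m at depth y = 0.662 m, the central angle is θ = 2 arccos(1 − 2y/D) = 2.659 rad. Then A = (D²/8)(θ − sin θ) = 0.8305 m² and P = Dθ/2 = 2.313 m.
Hydraulic radius R = A/P = 0.8305/2.313 = 0.359 m.
From Manning's equation, S = [nQ / (1 A R^(2/3))]² = [0.028 × 0.382 / (1 × 0.8305 × 0.359^(2/3))]² = 0.00065.

S = 0.00065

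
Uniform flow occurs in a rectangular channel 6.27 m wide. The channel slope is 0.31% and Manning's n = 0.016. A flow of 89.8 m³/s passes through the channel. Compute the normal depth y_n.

Manning's equation rearranged: A R^(2/3) = nQ / (1·√S) = 0.016 × 89.8 / (√0.0031) = 25.81.
At y = 2.61 m: A R^(2/3) = 20.72 — too small.
At y = 3.07 m: A R^(2/3) = 25.79 — matches.

y_n = 3.07 m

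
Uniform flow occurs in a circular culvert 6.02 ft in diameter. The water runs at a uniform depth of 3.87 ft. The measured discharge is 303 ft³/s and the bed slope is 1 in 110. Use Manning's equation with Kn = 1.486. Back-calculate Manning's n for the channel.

For a circular section of diameter D = 6.02 ft at depth y = 3.87 ft, the central angle is θ = 2 arccos(1 − 2y/D) = 3.721 rad. Then A = (D²/8)(θ − sin θ) = 19.34 ft² and P = Dθ/2 = 11.2 ft.
Hydraulic radius R = A/P = 19.34/11.2 = 1.726 ft.
Rearranging Manning's equation: n = (1.486/Q) A R^(2/3) S^(1/2) = (1.486/303) × 19.34 × 1.726^(2/3) × √0.009091 = 0.013.

n = 0.013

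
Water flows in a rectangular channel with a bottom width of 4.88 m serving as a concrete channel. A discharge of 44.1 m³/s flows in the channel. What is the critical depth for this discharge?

y_c = 2.03 m

For a rectangular channel, critical depth y_c = (q²/g)^(1/3) where q = Q/b = 44.1/4.88 = 9.037 m²/s.
So y_c = (9.037²/9.81)^(1/3) = 2.03 m.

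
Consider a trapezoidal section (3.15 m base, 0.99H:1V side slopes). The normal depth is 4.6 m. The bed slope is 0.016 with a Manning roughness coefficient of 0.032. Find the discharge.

With bottom width b = 3.15 m and side slope z = 0.99: A = (b + zy)y = (3.15 + 0.99×4.6)×4.6 = 35.44 m²; P = b + 2y√(1+z²) = 3.15 + 2×4.6×1.407 = 16.1 m.
Hydraulic radius R = A/P = 35.44/16.1 = 2.202 m.
Manning's equation: Q = (1/n) A R^(2/3) S^(1/2) = (1/0.032) × 35.44 × 2.202^(2/3) × 0.016^(1/2) = 237 m³/s.

Q = 237 m³/s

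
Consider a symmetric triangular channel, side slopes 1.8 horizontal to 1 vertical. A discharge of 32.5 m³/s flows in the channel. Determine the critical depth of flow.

At critical depth, Q² T / (g A³) = 1, i.e. A³/T = Q²/g = 32.5²/9.81 = 107.7.
Try y = 2.67 m: A³/T = 219.8 — high.
Try y = 1.69 m: A³/T = 22.33 — low.
Try y = 2.31 m: A³/T = 106.6 — matches.

y_c = 2.31 m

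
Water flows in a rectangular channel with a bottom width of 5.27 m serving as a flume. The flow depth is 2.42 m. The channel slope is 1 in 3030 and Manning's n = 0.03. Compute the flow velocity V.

V = 0.707 m/s

Flow area A = b·y = 5.27 × 2.42 = 12.75 m². Wetted perimeter P = b + 2y = 5.27 + 2×2.42 = 10.11 m.
Hydraulic radius R = A/P = 12.75/10.11 = 1.261 m.
From Manning's equation, V = (1/n) R^(2/3) S^(1/2) = (1/0.03) × 1.261^(2/3) × 0.00033^(1/2) = 0.707 m/s.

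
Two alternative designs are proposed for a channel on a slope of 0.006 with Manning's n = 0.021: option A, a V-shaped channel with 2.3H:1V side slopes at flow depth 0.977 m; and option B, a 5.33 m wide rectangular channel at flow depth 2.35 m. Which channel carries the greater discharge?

Channel A: For a triangular section with side slope z = 2.3: A = zy² = 2.3×0.977² = 2.195 m²; P = 2y√(1+z²) = 2×0.977×2.508 = 4.901 m. Hydraulic radius R = A/P = 2.195/4.901 = 0.448 m. Q_A = (1/0.021)·2.195·0.448^(2/3)·√0.006 = 4.741 m³/s.
Channel B: Flow area A = b·y = 5.33 × 2.35 = 12.53 m². Wetted perimeter P = b + 2y = 5.33 + 2×2.35 = 10.03 m. Hydraulic radius R = A/P = 12.53/10.03 = 1.249 m. Q_B = (1/0.021)·12.53·1.249^(2/3)·√0.006 = 53.58 m³/s.
Q_A = 4.741 m³/s vs Q_B = 53.58 m³/s, so channel B carries more.

channel B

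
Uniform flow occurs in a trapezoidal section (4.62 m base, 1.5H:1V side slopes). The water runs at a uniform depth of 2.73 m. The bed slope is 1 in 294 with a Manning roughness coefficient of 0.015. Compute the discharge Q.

With bottom width b = 4.62 m and side slope z = 1.5: A = (b + zy)y = (4.62 + 1.5×2.73)×2.73 = 23.79 m²; P = b + 2y√(1+z²) = 4.62 + 2×2.73×1.803 = 14.46 m.
Hydraulic radius R = A/P = 23.79/14.46 = 1.645 m.
Manning's equation: Q = (1/n) A R^(2/3) S^(1/2) = (1/0.015) × 23.79 × 1.645^(2/3) × 0.003401^(1/2) = 129 m³/s.

Q = 129 m³/s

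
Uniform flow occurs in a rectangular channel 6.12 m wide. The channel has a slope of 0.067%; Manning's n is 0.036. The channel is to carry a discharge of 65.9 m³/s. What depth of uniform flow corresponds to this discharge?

y_n = 8.69 m

Manning's equation rearranged: A R^(2/3) = nQ / (1·√S) = 0.036 × 65.9 / (√0.00067) = 91.65.
At y = 6.35 m: A R^(2/3) = 63.02 — low.
At y = 8.69 m: A R^(2/3) = 91.67 — matches.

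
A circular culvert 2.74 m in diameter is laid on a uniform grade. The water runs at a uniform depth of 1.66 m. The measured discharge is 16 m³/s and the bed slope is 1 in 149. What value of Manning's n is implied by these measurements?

For a circular section of diameter D = 2.74 m at depth y = 1.66 m, the central angle is θ = 2 arccos(1 − 2y/D) = 3.568 rad. Then A = (D²/8)(θ − sin θ) = 3.737 m² and P = Dθ/2 = 4.888 m.
Hydraulic radius R = A/P = 3.737/4.888 = 0.7644 m.
Rearranging Manning's equation: n = (1/Q) A R^(2/3) S^(1/2) = (1/16) × 3.737 × 0.7644^(2/3) × √0.006711 = 0.016.

n = 0.016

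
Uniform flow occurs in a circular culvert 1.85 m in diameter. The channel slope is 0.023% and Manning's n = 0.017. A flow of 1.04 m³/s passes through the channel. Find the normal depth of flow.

Manning's equation rearranged: A R^(2/3) = nQ / (1·√S) = 0.017 × 1.04 / (√0.00023) = 1.166.
At y = 1.38 m: A R^(2/3) = 1.457 — too large.
At y = 0.875 m: A R^(2/3) = 0.7306 — too small.
At y = 1.17 m: A R^(2/3) = 1.169 — close enough.

y_n = 1.17 m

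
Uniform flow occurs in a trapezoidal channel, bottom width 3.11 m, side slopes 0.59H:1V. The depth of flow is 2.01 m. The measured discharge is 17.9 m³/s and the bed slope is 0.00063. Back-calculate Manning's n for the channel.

With bottom width b = 3.11 m and side slope z = 0.59: A = (b + zy)y = (3.11 + 0.59×2.01)×2.01 = 8.635 m²; P = b + 2y√(1+z²) = 3.11 + 2×2.01×1.161 = 7.778 m.
Hydraulic radius R = A/P = 8.635/7.778 = 1.11 m.
Rearranging Manning's equation: n = (1/Q) A R^(2/3) S^(1/2) = (1/17.9) × 8.635 × 1.11^(2/3) × √0.00063 = 0.013.

n = 0.013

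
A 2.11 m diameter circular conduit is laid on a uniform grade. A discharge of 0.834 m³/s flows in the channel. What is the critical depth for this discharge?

At critical depth, Q² T / (g A³) = 1, i.e. A³/T = Q²/g = 0.834²/9.81 = 0.0709.
Trying y = 0.294 m: A³/T = 0.01766 — too small.
Trying y = 0.463 m: A³/T = 0.1051 — too large.
Trying y = 0.419 m: A³/T = 0.07109 — matches.

y_c = 0.419 m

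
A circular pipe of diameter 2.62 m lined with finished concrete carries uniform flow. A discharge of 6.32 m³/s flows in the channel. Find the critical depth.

y_c = 1.12 m

At critical depth, Q² T / (g A³) = 1, i.e. A³/T = Q²/g = 6.32²/9.81 = 4.072.
Try y = 1.36 m: A³/T = 8.626 — over.
Try y = 1.12 m: A³/T = 4.105 — ≈ 4.072.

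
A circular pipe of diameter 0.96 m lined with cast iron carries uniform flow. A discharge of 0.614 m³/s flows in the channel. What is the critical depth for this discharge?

y_c = 0.45 m

At critical depth, Q² T / (g A³) = 1, i.e. A³/T = Q²/g = 0.614²/9.81 = 0.03843.
Trying y = 0.381 m: A³/T = 0.02039 — low.
Trying y = 0.45 m: A³/T = 0.03859 — matches.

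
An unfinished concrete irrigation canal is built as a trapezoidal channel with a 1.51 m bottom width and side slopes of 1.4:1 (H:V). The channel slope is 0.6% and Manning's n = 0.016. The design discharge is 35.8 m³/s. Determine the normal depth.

Manning's equation rearranged: A R^(2/3) = nQ / (1·√S) = 0.016 × 35.8 / (√0.006) = 7.395.
Try y = 1.63 m: A R^(2/3) = 5.625 — short.
Try y = 2.31 m: A R^(2/3) = 12.09 — over.
Try y = 1.85 m: A R^(2/3) = 7.397 — close enough.

y_n = 1.85 m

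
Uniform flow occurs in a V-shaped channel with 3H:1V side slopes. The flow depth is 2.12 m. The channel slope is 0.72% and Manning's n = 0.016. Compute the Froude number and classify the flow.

supercritical

For a triangular section with side slope z = 3: A = zy² = 3×2.12² = 13.48 m²; P = 2y√(1+z²) = 2×2.12×3.162 = 13.41 m.
Hydraulic radius R = A/P = 13.48/13.41 = 1.006 m.
V = (1/n) R^(2/3) √S = (1/0.016) × 1.006^(2/3) × √0.0072 = 5.323 m/s. Hydraulic depth D_h = A/T = 13.48/12.72 = 1.06 m.
Froude number Fr = V/√(g·D_h) = 5.323/√(9.81×1.06) = 1.65, which is greater than 1, so the flow is supercritical.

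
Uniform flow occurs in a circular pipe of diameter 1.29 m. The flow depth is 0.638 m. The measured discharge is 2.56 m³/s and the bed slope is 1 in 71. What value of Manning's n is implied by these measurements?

For a circular section of diameter D = 1.29 m at depth y = 0.638 m, the central angle is θ = 2 arccos(1 − 2y/D) = 3.12 rad. Then A = (D²/8)(θ − sin θ) = 0.6445 m² and P = Dθ/2 = 2.012 m.
Hydraulic radius R = A/P = 0.6445/2.012 = 0.3203 m.
Rearranging Manning's equation: n = (1/Q) A R^(2/3) S^(1/2) = (1/2.56) × 0.6445 × 0.3203^(2/3) × √0.01408 = 0.014.

n = 0.014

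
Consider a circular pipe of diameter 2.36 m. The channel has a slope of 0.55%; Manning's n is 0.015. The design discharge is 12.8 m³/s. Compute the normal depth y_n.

y_n = 1.66 m

Manning's equation rearranged: A R^(2/3) = nQ / (1·√S) = 0.015 × 12.8 / (√0.0055) = 2.589.
At y = 1.97 m: A R^(2/3) = 3.126 — too large.
At y = 1.29 m: A R^(2/3) = 1.784 — too small.
At y = 1.66 m: A R^(2/3) = 2.593 — ≈ 2.589.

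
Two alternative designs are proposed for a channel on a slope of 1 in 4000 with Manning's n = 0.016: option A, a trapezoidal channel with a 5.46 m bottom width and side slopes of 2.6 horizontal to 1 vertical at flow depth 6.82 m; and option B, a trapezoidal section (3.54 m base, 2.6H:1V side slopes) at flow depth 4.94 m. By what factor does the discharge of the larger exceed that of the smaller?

2.44

Channel A: With bottom width b = 5.46 m and side slope z = 2.6: A = (b + zy)y = (5.46 + 2.6×6.82)×6.82 = 158.2 m²; P = b + 2y√(1+z²) = 5.46 + 2×6.82×2.786 = 43.46 m. Hydraulic radius R = A/P = 158.2/43.46 = 3.64 m. Q_A = (1/0.016)·158.2·3.64^(2/3)·√0.00025 = 369.8 m³/s.
Channel B: With bottom width b = 3.54 m and side slope z = 2.6: A = (b + zy)y = (3.54 + 2.6×4.94)×4.94 = 80.94 m²; P = b + 2y√(1+z²) = 3.54 + 2×4.94×2.786 = 31.06 m. Hydraulic radius R = A/P = 80.94/31.06 = 2.606 m. Q_B = (1/0.016)·80.94·2.606^(2/3)·√0.00025 = 151.5 m³/s.
The larger discharge is 369.8 m³/s and the smaller is 151.5 m³/s; the ratio is 2.44.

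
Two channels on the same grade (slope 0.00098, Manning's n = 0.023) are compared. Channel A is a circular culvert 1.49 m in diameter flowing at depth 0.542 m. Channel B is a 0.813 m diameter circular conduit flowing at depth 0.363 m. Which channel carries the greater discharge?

channel A

Channel A: For a circular section of diameter D = 1.49 m at depth y = 0.542 m, the central angle is θ = 2 arccos(1 − 2y/D) = 2.59 rad. Then A = (D²/8)(θ − sin θ) = 0.5731 m² and P = Dθ/2 = 1.929 m. Hydraulic radius R = A/P = 0.5731/1.929 = 0.2971 m. Q_A = (1/0.023)·0.5731·0.2971^(2/3)·√0.00098 = 0.3473 m³/s.
Channel B: For a circular section of diameter D = 0.813 m at depth y = 0.363 m, the central angle is θ = 2 arccos(1 − 2y/D) = 2.927 rad. Then A = (D²/8)(θ − sin θ) = 0.2243 m² and P = Dθ/2 = 1.19 m. Hydraulic radius R = A/P = 0.2243/1.19 = 0.1885 m. Q_B = (1/0.023)·0.2243·0.1885^(2/3)·√0.00098 = 0.1003 m³/s.
Q_A = 0.3473 m³/s vs Q_B = 0.1003 m³/s, so channel A carries more.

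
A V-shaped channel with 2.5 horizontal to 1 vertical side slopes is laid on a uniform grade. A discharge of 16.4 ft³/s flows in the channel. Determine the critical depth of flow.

At critical depth, Q² T / (g A³) = 1, i.e. A³/T = Q²/g = 16.4²/32.2 = 8.353.
Trying y = 1.51 ft: A³/T = 24.53 — too large.
Trying y = 1.02 ft: A³/T = 3.45 — too small.
Trying y = 1.22 ft: A³/T = 8.446 — ≈ 8.353.

y_c = 1.22 ft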